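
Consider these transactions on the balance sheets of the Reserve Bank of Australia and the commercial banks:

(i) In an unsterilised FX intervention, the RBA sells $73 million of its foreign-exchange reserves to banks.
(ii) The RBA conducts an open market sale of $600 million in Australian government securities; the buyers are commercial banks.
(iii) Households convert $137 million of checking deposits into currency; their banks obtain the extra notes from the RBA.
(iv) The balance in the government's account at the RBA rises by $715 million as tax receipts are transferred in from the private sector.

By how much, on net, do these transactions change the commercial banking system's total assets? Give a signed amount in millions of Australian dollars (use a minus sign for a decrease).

-$852 million

FX sale $73 million: just an asset swap on bank balance sheets → 0.
OMO sale (to banks) $600 million: just an asset swap on bank balance sheets → 0.
Currency withdrawal $137 million: bank balance sheets shrink → −$137M.
Government account inflow $715 million: bank balance sheets shrink → −$715M.
Net: 0 + 0 − 137 − 715 = -$852 million.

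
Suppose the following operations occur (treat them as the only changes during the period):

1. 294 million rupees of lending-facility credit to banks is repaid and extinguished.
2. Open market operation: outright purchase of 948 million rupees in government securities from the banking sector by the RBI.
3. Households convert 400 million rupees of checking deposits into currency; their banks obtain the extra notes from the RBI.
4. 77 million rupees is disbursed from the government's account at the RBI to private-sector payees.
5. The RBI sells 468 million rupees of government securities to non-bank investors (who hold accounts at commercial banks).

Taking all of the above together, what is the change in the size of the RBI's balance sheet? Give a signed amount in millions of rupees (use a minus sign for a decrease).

+186 million

RBI balance sheet:
  Assets:      Securities +480M, Loans to banks −294M
  Liabilities: Bank reserves −137M, Currency in circulation +400M, Government deposits −77M
Change in total RBI assets = +186 million.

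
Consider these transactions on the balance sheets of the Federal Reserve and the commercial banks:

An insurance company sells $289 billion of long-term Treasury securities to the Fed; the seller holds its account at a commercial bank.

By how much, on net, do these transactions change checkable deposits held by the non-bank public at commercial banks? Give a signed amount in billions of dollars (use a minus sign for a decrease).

+$289 billion

Asset purchase (from non-banks) $289 billion: non-bank counterparties' bank balances rise → +$289B.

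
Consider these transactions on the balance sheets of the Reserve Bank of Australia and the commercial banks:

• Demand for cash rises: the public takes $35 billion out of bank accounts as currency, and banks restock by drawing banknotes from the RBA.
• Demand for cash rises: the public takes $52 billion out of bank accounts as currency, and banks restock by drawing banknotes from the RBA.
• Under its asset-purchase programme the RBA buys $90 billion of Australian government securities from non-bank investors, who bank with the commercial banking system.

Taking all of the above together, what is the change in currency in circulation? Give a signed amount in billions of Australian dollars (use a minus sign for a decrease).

Currency withdrawal $35 billion: notes leave the central bank → +$35B.
Currency withdrawal $52 billion: notes leave the central bank → +$52B.
Asset purchase (from non-banks) $90 billion: no currency enters or leaves circulation → 0.
Net: 35 + 52 + 0 = +$87 billion.

+$87 billion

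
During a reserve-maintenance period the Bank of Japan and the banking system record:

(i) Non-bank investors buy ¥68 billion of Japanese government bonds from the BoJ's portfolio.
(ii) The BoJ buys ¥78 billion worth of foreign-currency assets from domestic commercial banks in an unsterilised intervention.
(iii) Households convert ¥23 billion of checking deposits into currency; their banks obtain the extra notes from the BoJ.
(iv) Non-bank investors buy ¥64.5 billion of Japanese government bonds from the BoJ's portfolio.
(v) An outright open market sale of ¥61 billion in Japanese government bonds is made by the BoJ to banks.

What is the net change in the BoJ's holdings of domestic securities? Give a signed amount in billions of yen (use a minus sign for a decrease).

Asset sale (to non-banks) ¥68 billion: securities removed from the BoJ's portfolio → −¥68B.
FX purchase ¥78 billion: the BoJ's securities portfolio is untouched → 0.
Currency withdrawal ¥23 billion: the BoJ's securities portfolio is untouched → 0.
Asset sale (to non-banks) ¥64.5 billion: securities removed from the BoJ's portfolio → −¥64.5B.
OMO sale (to banks) ¥61 billion: securities removed from the BoJ's portfolio → −¥61B.
Net: −68 + 0 + 0 − 64.5 − 61 = -¥193.5 billion.

-¥193.5 billion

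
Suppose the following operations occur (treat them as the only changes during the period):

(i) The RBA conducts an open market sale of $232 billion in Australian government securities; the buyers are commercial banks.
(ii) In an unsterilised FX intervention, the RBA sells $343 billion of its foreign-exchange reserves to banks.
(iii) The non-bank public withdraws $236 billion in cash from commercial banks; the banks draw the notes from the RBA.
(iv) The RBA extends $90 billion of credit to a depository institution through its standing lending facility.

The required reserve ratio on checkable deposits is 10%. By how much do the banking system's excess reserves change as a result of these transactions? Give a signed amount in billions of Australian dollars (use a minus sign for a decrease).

OMO sale (to banks) $232 billion: reserves −$232B, deposits 0.
FX sale $343 billion: reserves −$343B, deposits 0.
Currency withdrawal $236 billion: reserves −$236B, deposits −$236B.
Discount-window loan $90 billion: reserves +$90B, deposits 0.
Totals: Δreserves = −$721B, Δdeposits = −$236B.
Δrequired reserves = 10% × −$236B = −$23.6B.
Δexcess reserves = Δreserves − Δrequired = −$721B − (−$23.6B) = -$697.4 billion.

-$697.4 billion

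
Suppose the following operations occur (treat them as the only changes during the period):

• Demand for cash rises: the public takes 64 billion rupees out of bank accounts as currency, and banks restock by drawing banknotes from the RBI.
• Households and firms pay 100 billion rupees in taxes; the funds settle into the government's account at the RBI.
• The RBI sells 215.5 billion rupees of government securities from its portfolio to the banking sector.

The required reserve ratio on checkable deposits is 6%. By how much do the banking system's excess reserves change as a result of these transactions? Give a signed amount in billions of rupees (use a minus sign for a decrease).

Currency withdrawal 64 billion rupees: reserves −64B, deposits −64B.
Government account inflow 100 billion rupees: reserves −100B, deposits −100B.
OMO sale (to banks) 215.5 billion rupees: reserves −215.5B, deposits 0.
Totals: Δreserves = −379.5B, Δdeposits = −164B.
Δrequired reserves = 6% × −164B = −9.84B.
Δexcess reserves = Δreserves − Δrequired = −379.5B − (−9.84B) = -369.66 billion.

-369.66 billion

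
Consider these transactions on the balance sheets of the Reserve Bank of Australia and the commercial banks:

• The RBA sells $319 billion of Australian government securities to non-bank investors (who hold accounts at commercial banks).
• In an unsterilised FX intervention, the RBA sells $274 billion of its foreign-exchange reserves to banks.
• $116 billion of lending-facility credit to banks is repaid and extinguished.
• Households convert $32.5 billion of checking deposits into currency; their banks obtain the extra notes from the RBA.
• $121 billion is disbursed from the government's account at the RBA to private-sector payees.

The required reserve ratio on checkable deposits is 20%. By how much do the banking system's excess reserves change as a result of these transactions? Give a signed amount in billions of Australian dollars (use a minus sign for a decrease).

-$574.4 billion

Asset sale (to non-banks) $319 billion: reserves −$319B, deposits −$319B.
FX sale $274 billion: reserves −$274B, deposits 0.
Discount-window repayment $116 billion: reserves −$116B, deposits 0.
Currency withdrawal $32.5 billion: reserves −$32.5B, deposits −$32.5B.
Government spending $121 billion: reserves +$121B, deposits +$121B.
Totals: Δreserves = −$620.5B, Δdeposits = −$230.5B.
Δrequired reserves = 20% × −$230.5B = −$46.1B.
Δexcess reserves = Δreserves − Δrequired = −$620.5B − (−$46.1B) = -$574.4 billion.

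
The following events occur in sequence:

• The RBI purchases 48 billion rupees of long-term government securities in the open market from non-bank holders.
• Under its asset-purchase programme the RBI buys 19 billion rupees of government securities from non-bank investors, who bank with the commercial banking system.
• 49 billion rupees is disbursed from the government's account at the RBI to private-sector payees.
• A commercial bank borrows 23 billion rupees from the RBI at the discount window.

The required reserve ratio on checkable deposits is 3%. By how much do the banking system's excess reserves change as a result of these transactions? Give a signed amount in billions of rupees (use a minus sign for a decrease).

Asset purchase (from non-banks) 48 billion rupees: reserves +48B, deposits +48B.
Asset purchase (from non-banks) 19 billion rupees: reserves +19B, deposits +19B.
Government spending 49 billion rupees: reserves +49B, deposits +49B.
Discount-window loan 23 billion rupees: reserves +23B, deposits 0.
Totals: Δreserves = +139B, Δdeposits = +116B.
Δrequired reserves = 3% × +116B = +3.48B.
Δexcess reserves = Δreserves − Δrequired = +139B − (+3.48B) = +135.52 billion.

+135.52 billion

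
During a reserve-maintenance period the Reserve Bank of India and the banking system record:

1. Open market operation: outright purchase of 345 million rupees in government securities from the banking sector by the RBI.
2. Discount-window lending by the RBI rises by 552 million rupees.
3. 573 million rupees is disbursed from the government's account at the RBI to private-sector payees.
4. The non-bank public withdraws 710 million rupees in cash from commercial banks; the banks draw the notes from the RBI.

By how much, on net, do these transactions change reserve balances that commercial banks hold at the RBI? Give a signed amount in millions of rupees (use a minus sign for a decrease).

+760 million

RBI balance sheet:
  Assets:      Securities +345M, Loans to banks +552M
  Liabilities: Bank reserves +760M, Currency in circulation +710M, Government deposits −573M
Commercial banking system:
  Assets:      Reserves at CB +760M, Securities −345M
  Liabilities: Checkable deposits −137M, Borrowings from CB +552M
So the change in reserve balances that commercial banks hold at the RBI is +760 million.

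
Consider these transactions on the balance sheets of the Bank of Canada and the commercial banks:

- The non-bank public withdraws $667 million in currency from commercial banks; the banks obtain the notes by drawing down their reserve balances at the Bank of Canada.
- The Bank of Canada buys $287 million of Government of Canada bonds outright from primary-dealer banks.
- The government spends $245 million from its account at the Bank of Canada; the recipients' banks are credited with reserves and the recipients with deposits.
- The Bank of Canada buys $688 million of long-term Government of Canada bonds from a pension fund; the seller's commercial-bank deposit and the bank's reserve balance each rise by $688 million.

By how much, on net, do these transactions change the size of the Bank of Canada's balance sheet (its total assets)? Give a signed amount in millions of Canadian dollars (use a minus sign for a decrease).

+$975 million

Bank of Canada balance sheet:
  Assets:      Securities +$975M
  Liabilities: Bank reserves +$553M, Currency in circulation +$667M, Government deposits −$245M
Commercial banking system:
  Assets:      Reserves at CB +$553M, Securities −$287M
  Liabilities: Checkable deposits +$266M
Change in total Bank of Canada assets = +$975 million.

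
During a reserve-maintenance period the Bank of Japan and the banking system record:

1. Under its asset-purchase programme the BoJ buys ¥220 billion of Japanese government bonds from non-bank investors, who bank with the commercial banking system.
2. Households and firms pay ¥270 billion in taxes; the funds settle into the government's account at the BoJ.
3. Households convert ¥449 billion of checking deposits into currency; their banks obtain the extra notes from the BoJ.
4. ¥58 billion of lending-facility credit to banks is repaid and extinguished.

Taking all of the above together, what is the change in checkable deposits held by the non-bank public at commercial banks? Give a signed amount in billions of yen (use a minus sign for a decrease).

-¥499 billion

Asset purchase (from non-banks) ¥220 billion: non-bank counterparties' bank balances rise → +¥220B.
Government account inflow ¥270 billion: non-bank counterparties' bank balances fall → −¥270B.
Currency withdrawal ¥449 billion: non-bank counterparties' bank balances fall → −¥449B.
Discount-window repayment ¥58 billion: the counterparty is a bank, so public deposits are unchanged → 0.
Net: 220 − 270 − 449 + 0 = -¥499 billion.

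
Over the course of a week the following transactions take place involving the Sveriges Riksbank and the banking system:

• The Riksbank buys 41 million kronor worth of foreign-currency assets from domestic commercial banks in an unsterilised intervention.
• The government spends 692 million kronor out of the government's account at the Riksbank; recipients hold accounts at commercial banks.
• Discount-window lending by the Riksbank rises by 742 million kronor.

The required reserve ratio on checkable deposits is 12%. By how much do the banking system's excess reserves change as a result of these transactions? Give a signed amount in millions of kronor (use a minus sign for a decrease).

+1391.96 million

FX purchase 41 million kronor: reserves +41M, deposits 0.
Government spending 692 million kronor: reserves +692M, deposits +692M.
Discount-window loan 742 million kronor: reserves +742M, deposits 0.
Totals: Δreserves = +1475M, Δdeposits = +692M.
Δrequired reserves = 12% × +692M = +83.04M.
Δexcess reserves = Δreserves − Δrequired = +1475M − (+83.04M) = +1391.96 million.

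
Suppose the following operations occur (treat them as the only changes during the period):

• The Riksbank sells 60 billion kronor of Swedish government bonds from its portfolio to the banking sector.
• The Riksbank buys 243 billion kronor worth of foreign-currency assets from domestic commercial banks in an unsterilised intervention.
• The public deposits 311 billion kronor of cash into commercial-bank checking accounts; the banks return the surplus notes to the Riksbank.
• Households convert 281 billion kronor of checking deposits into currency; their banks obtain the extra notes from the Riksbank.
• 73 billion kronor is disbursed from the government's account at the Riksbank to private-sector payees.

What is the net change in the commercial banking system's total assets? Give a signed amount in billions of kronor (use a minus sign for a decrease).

+103 billion

Riksbank balance sheet:
  Assets:      Securities −60B, Foreign assets +243B
  Liabilities: Bank reserves +286B, Currency in circulation −30B, Government deposits −73B
Commercial banking system:
  Assets:      Reserves at CB +286B, Securities +60B, Foreign assets −243B
  Liabilities: Checkable deposits +103B
Change in total bank assets = +103 billion.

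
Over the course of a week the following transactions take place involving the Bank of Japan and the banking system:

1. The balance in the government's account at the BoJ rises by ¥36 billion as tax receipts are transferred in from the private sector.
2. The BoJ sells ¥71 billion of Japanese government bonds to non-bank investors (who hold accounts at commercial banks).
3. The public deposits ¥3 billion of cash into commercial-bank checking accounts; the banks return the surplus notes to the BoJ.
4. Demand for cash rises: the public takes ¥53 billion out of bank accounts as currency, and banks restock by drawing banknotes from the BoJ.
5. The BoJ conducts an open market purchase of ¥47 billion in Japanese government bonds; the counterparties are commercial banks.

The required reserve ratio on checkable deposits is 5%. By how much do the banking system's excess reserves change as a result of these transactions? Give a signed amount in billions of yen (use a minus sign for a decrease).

-¥102.15 billion

Government account inflow ¥36 billion: reserves −¥36B, deposits −¥36B.
Asset sale (to non-banks) ¥71 billion: reserves −¥71B, deposits −¥71B.
Currency deposit ¥3 billion: reserves +¥3B, deposits +¥3B.
Currency withdrawal ¥53 billion: reserves −¥53B, deposits −¥53B.
OMO purchase (from banks) ¥47 billion: reserves +¥47B, deposits 0.
Totals: Δreserves = −¥110B, Δdeposits = −¥157B.
Δrequired reserves = 5% × −¥157B = −¥7.85B.
Δexcess reserves = Δreserves − Δrequired = −¥110B − (−¥7.85B) = -¥102.15 billion.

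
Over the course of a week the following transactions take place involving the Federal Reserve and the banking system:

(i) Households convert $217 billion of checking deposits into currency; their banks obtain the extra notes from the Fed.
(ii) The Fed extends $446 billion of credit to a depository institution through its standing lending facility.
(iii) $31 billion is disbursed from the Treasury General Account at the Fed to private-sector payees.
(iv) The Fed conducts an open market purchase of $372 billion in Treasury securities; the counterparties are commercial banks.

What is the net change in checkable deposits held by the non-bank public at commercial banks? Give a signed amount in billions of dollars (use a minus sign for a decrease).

Fed balance sheet:
  Assets:      Securities +$372B, Loans to banks +$446B
  Liabilities: Bank reserves +$632B, Currency in circulation +$217B, Government deposits −$31B
Commercial banking system:
  Assets:      Reserves at CB +$632B, Securities −$372B
  Liabilities: Checkable deposits −$186B, Borrowings from CB +$446B
So the change in checkable deposits held by the non-bank public at commercial banks is -$186 billion.

-$186 billion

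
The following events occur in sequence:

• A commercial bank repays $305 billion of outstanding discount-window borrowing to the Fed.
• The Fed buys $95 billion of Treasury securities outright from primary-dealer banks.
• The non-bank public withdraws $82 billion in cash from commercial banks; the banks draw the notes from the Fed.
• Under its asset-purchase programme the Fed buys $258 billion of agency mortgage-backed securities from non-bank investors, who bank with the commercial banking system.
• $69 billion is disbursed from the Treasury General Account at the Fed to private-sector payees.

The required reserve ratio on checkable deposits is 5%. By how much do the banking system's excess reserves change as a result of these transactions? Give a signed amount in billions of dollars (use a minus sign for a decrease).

+$22.75 billion

Discount-window repayment $305 billion: reserves −$305B, deposits 0.
OMO purchase (from banks) $95 billion: reserves +$95B, deposits 0.
Currency withdrawal $82 billion: reserves −$82B, deposits −$82B.
Asset purchase (from non-banks) $258 billion: reserves +$258B, deposits +$258B.
Government spending $69 billion: reserves +$69B, deposits +$69B.
Totals: Δreserves = +$35B, Δdeposits = +$245B.
Δrequired reserves = 5% × +$245B = +$12.25B.
Δexcess reserves = Δreserves − Δrequired = +$35B − (+$12.25B) = +$22.75 billion.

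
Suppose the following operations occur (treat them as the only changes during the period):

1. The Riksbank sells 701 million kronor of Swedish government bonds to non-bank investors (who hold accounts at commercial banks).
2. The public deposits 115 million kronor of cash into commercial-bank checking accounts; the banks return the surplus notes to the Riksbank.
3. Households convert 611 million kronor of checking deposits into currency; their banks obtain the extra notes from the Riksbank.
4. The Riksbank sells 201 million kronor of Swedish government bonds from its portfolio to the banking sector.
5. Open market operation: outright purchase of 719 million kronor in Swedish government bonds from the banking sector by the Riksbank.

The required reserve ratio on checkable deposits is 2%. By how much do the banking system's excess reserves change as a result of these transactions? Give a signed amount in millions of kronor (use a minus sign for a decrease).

Asset sale (to non-banks) 701 million kronor: reserves −701M, deposits −701M.
Currency deposit 115 million kronor: reserves +115M, deposits +115M.
Currency withdrawal 611 million kronor: reserves −611M, deposits −611M.
OMO sale (to banks) 201 million kronor: reserves −201M, deposits 0.
OMO purchase (from banks) 719 million kronor: reserves +719M, deposits 0.
Totals: Δreserves = −679M, Δdeposits = −1197M.
Δrequired reserves = 2% × −1197M = −23.94M.
Δexcess reserves = Δreserves − Δrequired = −679M − (−23.94M) = -655.06 million.

-655.06 million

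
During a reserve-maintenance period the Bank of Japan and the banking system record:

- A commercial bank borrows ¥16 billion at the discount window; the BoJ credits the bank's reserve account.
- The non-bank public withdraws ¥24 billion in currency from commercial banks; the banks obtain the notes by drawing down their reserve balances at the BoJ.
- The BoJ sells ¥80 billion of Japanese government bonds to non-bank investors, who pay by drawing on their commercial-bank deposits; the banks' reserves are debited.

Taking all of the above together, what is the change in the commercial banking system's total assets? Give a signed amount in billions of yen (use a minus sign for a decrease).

BoJ balance sheet:
  Assets:      Securities −¥80B, Loans to banks +¥16B
  Liabilities: Bank reserves −¥88B, Currency in circulation +¥24B
Commercial banking system:
  Assets:      Reserves at CB −¥88B
  Liabilities: Checkable deposits −¥104B, Borrowings from CB +¥16B
Change in total bank assets = -¥88 billion.

-¥88 billion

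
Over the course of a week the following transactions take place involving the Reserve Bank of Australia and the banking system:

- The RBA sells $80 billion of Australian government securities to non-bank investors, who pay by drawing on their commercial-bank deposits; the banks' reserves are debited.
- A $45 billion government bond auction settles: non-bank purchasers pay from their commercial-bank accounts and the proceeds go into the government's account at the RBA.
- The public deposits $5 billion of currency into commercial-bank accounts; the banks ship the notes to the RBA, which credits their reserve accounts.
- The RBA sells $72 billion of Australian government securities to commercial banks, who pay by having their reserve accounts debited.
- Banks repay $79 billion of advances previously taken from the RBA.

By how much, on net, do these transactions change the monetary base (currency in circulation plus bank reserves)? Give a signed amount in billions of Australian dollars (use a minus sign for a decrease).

-$276 billion

RBA balance sheet:
  Assets:      Securities −$152B, Loans to banks −$79B
  Liabilities: Bank reserves −$271B, Currency in circulation −$5B, Government deposits +$45B
Commercial banking system:
  Assets:      Reserves at CB −$271B, Securities +$72B
  Liabilities: Checkable deposits −$120B, Borrowings from CB −$79B
Monetary base = currency + reserves: −$5B + (−$271B) = -$276 billion.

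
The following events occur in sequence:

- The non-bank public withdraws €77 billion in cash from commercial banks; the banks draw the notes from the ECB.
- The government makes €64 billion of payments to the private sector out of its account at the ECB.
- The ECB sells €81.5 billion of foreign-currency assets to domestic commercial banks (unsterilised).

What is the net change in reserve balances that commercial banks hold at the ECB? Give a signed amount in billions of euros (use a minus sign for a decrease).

-€94.5 billion

Currency withdrawal €77 billion: banks swap reserves for currency → −€77B.
Government spending €64 billion: government payments flow into bank reserve accounts → +€64B.
FX sale €81.5 billion: the buying banks pay out of their reserve balances → −€81.5B.
Net: −77 + 64 − 81.5 = -€94.5 billion.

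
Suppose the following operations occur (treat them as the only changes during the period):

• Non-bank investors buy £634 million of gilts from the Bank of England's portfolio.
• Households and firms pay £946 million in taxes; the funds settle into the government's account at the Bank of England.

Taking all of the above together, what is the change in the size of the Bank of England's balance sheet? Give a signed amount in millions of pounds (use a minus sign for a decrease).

Bank of England balance sheet:
  Assets:      Securities −£634M
  Liabilities: Bank reserves −£1580M, Government deposits +£946M
Change in total Bank of England assets = -£634 million.

-£634 million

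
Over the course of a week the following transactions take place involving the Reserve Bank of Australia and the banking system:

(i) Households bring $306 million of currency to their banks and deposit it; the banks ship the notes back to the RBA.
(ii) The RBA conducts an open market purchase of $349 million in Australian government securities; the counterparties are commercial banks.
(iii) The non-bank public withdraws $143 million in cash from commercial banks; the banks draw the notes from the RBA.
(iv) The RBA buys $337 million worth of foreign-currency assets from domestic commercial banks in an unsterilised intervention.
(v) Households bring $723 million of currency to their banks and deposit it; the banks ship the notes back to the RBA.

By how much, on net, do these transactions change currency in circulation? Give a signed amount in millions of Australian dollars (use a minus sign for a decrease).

-$886 million

Currency deposit $306 million: notes return to the central bank → −$306M.
OMO purchase (from banks) $349 million: no currency enters or leaves circulation → 0.
Currency withdrawal $143 million: notes leave the central bank → +$143M.
FX purchase $337 million: no currency enters or leaves circulation → 0.
Currency deposit $723 million: notes return to the central bank → −$723M.
Net: −306 + 0 + 143 + 0 − 723 = -$886 million.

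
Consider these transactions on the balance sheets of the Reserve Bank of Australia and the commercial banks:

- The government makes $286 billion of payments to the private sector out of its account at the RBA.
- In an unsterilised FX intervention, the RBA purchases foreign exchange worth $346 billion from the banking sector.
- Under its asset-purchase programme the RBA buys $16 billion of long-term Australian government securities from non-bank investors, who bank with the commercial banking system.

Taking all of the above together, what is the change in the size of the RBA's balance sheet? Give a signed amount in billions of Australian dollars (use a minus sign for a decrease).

Government spending $286 billion: only the composition of liabilities changes → 0.
FX purchase $346 billion: an RBA asset is acquired → +$346B.
Asset purchase (from non-banks) $16 billion: an RBA asset is acquired → +$16B.
Net: 0 + 346 + 16 = +$362 billion.

+$362 billion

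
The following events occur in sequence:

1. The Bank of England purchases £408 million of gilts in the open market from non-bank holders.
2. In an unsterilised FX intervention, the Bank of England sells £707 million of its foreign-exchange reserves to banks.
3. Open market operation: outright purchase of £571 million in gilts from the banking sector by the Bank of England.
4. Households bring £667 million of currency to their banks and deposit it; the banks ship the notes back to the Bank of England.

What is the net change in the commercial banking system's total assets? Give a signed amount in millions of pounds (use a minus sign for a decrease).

+£1075 million

Bank of England balance sheet:
  Assets:      Securities +£979M, Foreign assets −£707M
  Liabilities: Bank reserves +£939M, Currency in circulation −£667M
Commercial banking system:
  Assets:      Reserves at CB +£939M, Securities −£571M, Foreign assets +£707M
  Liabilities: Checkable deposits +£1075M
Change in total bank assets = +£1075 million.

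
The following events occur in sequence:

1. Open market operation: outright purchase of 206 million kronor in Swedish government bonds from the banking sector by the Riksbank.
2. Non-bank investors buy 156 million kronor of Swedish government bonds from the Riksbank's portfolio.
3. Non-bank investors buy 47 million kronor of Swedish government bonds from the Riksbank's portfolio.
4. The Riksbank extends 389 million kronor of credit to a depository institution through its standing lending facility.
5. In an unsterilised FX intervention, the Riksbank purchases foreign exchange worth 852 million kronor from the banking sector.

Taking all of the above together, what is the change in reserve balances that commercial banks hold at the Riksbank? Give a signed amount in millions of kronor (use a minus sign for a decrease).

OMO purchase (from banks) 206 million kronor: the Riksbank pays by crediting reserve accounts → +206M.
Asset sale (to non-banks) 156 million kronor: the non-bank buyers' banks settle from reserves → −156M.
Asset sale (to non-banks) 47 million kronor: the non-bank buyers' banks settle from reserves → −47M.
Discount-window loan 389 million kronor: the loan is credited to the bank's reserve account → +389M.
FX purchase 852 million kronor: the Riksbank pays by crediting reserve accounts → +852M.
Net: 206 − 156 − 47 + 389 + 852 = +1244 million.

+1244 million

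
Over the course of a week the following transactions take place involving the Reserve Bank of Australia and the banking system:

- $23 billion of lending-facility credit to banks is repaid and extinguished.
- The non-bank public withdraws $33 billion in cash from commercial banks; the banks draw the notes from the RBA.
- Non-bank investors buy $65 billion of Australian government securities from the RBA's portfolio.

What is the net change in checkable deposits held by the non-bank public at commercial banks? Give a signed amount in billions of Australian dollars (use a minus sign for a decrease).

RBA balance sheet:
  Assets:      Securities −$65B, Loans to banks −$23B
  Liabilities: Bank reserves −$121B, Currency in circulation +$33B
Commercial banking system:
  Assets:      Reserves at CB −$121B
  Liabilities: Checkable deposits −$98B, Borrowings from CB −$23B
So the change in checkable deposits held by the non-bank public at commercial banks is -$98 billion.

-$98 billion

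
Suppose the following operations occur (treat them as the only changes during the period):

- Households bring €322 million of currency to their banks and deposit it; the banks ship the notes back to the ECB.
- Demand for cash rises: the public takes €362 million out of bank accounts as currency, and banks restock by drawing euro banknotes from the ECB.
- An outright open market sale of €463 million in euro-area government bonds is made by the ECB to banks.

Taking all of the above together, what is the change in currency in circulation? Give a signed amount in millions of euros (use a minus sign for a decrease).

+€40 million

Currency deposit €322 million: notes return to the central bank → −€322M.
Currency withdrawal €362 million: notes leave the central bank → +€362M.
OMO sale (to banks) €463 million: no currency enters or leaves circulation → 0.
Net: −322 + 362 + 0 = +€40 million.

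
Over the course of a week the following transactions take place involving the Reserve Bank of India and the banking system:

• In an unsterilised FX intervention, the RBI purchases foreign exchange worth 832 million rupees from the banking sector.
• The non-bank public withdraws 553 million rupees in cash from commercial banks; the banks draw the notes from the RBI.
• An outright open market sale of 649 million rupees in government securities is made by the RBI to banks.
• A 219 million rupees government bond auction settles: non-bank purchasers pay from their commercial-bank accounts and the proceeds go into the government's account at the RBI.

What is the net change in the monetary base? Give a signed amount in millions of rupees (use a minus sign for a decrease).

RBI balance sheet:
  Assets:      Securities −649M, Foreign assets +832M
  Liabilities: Bank reserves −589M, Currency in circulation +553M, Government deposits +219M
Commercial banking system:
  Assets:      Reserves at CB −589M, Securities +649M, Foreign assets −832M
  Liabilities: Checkable deposits −772M
Monetary base = currency + reserves: +553M + (−589M) = -36 million.

-36 million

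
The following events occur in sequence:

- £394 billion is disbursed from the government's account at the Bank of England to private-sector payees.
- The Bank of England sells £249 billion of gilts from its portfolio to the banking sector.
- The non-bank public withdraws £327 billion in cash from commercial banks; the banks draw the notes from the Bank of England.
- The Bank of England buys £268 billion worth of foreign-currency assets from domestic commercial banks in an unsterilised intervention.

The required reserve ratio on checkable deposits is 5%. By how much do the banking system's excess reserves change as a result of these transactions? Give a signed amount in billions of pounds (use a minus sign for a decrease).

+£82.65 billion

Government spending £394 billion: reserves +£394B, deposits +£394B.
OMO sale (to banks) £249 billion: reserves −£249B, deposits 0.
Currency withdrawal £327 billion: reserves −£327B, deposits −£327B.
FX purchase £268 billion: reserves +£268B, deposits 0.
Totals: Δreserves = +£86B, Δdeposits = +£67B.
Δrequired reserves = 5% × +£67B = +£3.35B.
Δexcess reserves = Δreserves − Δrequired = +£86B − (+£3.35B) = +£82.65 billion.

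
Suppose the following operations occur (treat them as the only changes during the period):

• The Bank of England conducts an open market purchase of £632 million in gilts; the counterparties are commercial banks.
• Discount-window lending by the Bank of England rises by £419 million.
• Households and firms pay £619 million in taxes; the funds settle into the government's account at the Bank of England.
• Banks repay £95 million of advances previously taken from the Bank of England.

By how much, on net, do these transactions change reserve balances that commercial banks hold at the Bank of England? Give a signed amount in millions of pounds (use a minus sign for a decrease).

OMO purchase (from banks) £632 million: the Bank of England pays by crediting reserve accounts → +£632M.
Discount-window loan £419 million: the loan is credited to the bank's reserve account → +£419M.
Government account inflow £619 million: funds move from bank reserves into the government account → −£619M.
Discount-window repayment £95 million: repayment is debited from reserves → −£95M.
Net: 632 + 419 − 619 − 95 = +£337 million.

+£337 million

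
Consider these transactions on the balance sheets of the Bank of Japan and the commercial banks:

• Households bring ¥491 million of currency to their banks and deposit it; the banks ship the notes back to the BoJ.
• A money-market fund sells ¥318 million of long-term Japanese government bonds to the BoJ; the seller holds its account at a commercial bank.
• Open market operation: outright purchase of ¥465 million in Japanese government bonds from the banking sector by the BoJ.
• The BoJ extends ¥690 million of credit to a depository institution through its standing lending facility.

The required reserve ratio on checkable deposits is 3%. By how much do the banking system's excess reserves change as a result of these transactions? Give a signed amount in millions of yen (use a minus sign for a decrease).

+¥1939.73 million

Currency deposit ¥491 million: reserves +¥491M, deposits +¥491M.
Asset purchase (from non-banks) ¥318 million: reserves +¥318M, deposits +¥318M.
OMO purchase (from banks) ¥465 million: reserves +¥465M, deposits 0.
Discount-window loan ¥690 million: reserves +¥690M, deposits 0.
Totals: Δreserves = +¥1964M, Δdeposits = +¥809M.
Δrequired reserves = 3% × +¥809M = +¥24.27M.
Δexcess reserves = Δreserves − Δrequired = +¥1964M − (+¥24.27M) = +¥1939.73 million.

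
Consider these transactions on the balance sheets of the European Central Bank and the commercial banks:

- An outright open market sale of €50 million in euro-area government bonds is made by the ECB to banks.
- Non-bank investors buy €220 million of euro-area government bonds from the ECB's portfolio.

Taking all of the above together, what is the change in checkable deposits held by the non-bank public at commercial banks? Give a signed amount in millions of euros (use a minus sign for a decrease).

-€220 million

ECB balance sheet:
  Assets:      Securities −€270M
  Liabilities: Bank reserves −€270M
Commercial banking system:
  Assets:      Reserves at CB −€270M, Securities +€50M
  Liabilities: Checkable deposits −€220M
So the change in checkable deposits held by the non-bank public at commercial banks is -€220 million.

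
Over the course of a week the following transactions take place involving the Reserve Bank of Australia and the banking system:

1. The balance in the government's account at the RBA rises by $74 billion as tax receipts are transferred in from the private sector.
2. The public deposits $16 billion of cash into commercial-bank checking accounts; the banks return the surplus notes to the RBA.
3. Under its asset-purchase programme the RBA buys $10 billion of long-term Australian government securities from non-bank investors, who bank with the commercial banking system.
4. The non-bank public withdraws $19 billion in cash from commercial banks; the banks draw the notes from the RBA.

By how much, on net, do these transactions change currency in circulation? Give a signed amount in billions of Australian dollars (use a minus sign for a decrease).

+$3 billion

RBA balance sheet:
  Assets:      Securities +$10B
  Liabilities: Bank reserves −$67B, Currency in circulation +$3B, Government deposits +$74B
Commercial banking system:
  Assets:      Reserves at CB −$67B
  Liabilities: Checkable deposits −$67B
So the change in currency in circulation is +$3 billion.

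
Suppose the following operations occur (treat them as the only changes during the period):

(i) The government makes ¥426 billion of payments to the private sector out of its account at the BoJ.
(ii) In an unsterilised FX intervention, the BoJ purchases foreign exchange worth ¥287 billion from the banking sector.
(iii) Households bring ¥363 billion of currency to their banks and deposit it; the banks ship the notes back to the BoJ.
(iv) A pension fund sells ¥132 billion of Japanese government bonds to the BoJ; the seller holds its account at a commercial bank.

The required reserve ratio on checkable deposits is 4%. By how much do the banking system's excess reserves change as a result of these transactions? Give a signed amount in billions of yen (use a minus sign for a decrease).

+¥1171.16 billion

Government spending ¥426 billion: reserves +¥426B, deposits +¥426B.
FX purchase ¥287 billion: reserves +¥287B, deposits 0.
Currency deposit ¥363 billion: reserves +¥363B, deposits +¥363B.
Asset purchase (from non-banks) ¥132 billion: reserves +¥132B, deposits +¥132B.
Totals: Δreserves = +¥1208B, Δdeposits = +¥921B.
Δrequired reserves = 4% × +¥921B = +¥36.84B.
Δexcess reserves = Δreserves − Δrequired = +¥1208B − (+¥36.84B) = +¥1171.16 billion.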